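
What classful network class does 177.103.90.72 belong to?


First octet: 177
Binary: 10110001
10xxxxxx -> Class B (128-191)
Class B, default mask 255.255.0.0 (/16)


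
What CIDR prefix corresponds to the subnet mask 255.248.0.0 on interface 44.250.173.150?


Binary: 11111111.11111000.00000000.00000000
Count leading 1s
Prefix: /13


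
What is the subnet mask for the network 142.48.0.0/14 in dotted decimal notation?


/14 means 14 network bits, 18 host bits
Binary: 11111111111111000000000000000000
Mask: 255.252.0.0


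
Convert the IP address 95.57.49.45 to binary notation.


95 = 01011111
57 = 00111001
49 = 00110001
45 = 00101101
Binary: 01011111.00111001.00110001.00101101


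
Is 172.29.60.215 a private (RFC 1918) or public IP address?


RFC 1918 private ranges:
  10.0.0.0/8 (10.0.0.0 - 10.255.255.255)
  172.16.0.0/12 (172.16.0.0 - 172.31.255.255)
  192.168.0.0/16 (192.168.0.0 - 192.168.255.255)
Private (in 172.16.0.0/12)


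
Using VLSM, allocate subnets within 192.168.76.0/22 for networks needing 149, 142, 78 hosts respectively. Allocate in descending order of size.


149 hosts -> /24 (254 usable): 192.168.76.0/24
142 hosts -> /24 (254 usable): 192.168.77.0/24
78 hosts -> /25 (126 usable): 192.168.78.0/25
Allocation: 192.168.76.0/24 (149 hosts, 254 usable); 192.168.77.0/24 (142 hosts, 254 usable); 192.168.78.0/25 (78 hosts, 126 usable)


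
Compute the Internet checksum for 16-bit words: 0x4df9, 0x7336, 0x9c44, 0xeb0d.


Sum all words (with carry folding):
+ 0x4df9 = 0x4df9
+ 0x7336 = 0xc12f
+ 0x9c44 = 0x5d74
+ 0xeb0d = 0x4882
One's complement: ~0x4882
Checksum = 0xb77d


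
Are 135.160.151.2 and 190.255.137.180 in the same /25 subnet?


Mask: 255.255.255.128
135.160.151.2 AND mask = 135.160.151.0
190.255.137.180 AND mask = 190.255.137.128
No, different subnets (135.160.151.0 vs 190.255.137.128)


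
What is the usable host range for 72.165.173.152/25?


Network: 72.165.173.128
Broadcast: 72.165.173.255
First usable = network + 1
Last usable = broadcast - 1
Range: 72.165.173.129 to 72.165.173.254


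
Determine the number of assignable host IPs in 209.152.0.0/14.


Host bits = 32 - 14 = 18
Total addresses = 2^18 = 262144
Usable = total - 2 (network and broadcast)
Usable hosts: 262142


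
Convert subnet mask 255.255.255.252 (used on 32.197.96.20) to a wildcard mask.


Subnet mask: 255.255.255.252
Wildcard = 255.255.255.255 - subnet mask
255 - 255 = 0
255 - 255 = 0
255 - 255 = 0
255 - 252 = 3
Wildcard: 0.0.0.3


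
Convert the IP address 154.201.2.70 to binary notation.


154 = 10011010
201 = 11001001
2 = 00000010
70 = 01000110
Binary: 10011010.11001001.00000010.01000110


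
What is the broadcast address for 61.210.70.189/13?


Network: 61.208.0.0/13
Host bits = 19
Set all host bits to 1:
Broadcast: 61.215.255.255


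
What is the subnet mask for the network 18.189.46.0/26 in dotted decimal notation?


/26 means 26 network bits, 6 host bits
Binary: 11111111111111111111111111000000
Mask: 255.255.255.192


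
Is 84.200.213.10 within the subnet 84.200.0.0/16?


Subnet network: 84.200.0.0
Test IP AND mask: 84.200.0.0
Yes, 84.200.213.10 is in 84.200.0.0/16


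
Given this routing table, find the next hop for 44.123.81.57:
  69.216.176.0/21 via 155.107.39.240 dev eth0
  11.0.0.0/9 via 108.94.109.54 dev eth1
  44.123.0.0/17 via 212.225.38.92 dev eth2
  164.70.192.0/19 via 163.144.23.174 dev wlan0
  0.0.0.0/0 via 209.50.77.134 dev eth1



Longest prefix match for 44.123.81.57:
  /21 69.216.176.0: no
  /9 11.0.0.0: no
  /17 44.123.0.0: MATCH
  /19 164.70.192.0: no
  /0 0.0.0.0: MATCH
Selected: next-hop 212.225.38.92 via eth2 (matched /17)


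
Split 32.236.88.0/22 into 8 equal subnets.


New prefix = 22 + 3 = 25
Each subnet has 128 addresses
  32.236.88.0/25
  32.236.88.128/25
  32.236.89.0/25
  32.236.89.128/25
  32.236.90.0/25
  32.236.90.128/25
  32.236.91.0/25
  32.236.91.128/25
Subnets: 32.236.88.0/25, 32.236.88.128/25, 32.236.89.0/25, 32.236.89.128/25, 32.236.90.0/25, 32.236.90.128/25, 32.236.91.0/25, 32.236.91.128/25


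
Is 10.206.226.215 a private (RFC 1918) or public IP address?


RFC 1918 private ranges:
  10.0.0.0/8 (10.0.0.0 - 10.255.255.255)
  172.16.0.0/12 (172.16.0.0 - 172.31.255.255)
  192.168.0.0/16 (192.168.0.0 - 192.168.255.255)
Private (in 10.0.0.0/8)


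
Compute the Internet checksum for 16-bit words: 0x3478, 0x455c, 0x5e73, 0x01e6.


Sum all words (with carry folding):
+ 0x3478 = 0x3478
+ 0x455c = 0x79d4
+ 0x5e73 = 0xd847
+ 0x01e6 = 0xda2d
One's complement: ~0xda2d
Checksum = 0x25d2


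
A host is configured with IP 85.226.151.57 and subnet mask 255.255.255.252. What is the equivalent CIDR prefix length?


Binary: 11111111.11111111.11111111.11111100
Count leading 1s
Prefix: /30


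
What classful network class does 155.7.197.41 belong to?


First octet: 155
Binary: 10011011
10xxxxxx -> Class B (128-191)
Class B, default mask 255.255.0.0 (/16)


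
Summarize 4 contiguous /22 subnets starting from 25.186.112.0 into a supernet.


Original prefix: /22
Number of subnets: 4 = 2^2
New prefix = 22 - 2 = 20
Supernet: 25.186.112.0/20


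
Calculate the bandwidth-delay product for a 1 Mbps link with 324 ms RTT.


BDP = bandwidth * RTT
= 1 Mbps * 324 ms
= 1 * 1e6 * 324 / 1000 bits
= 324000 bits
= 40500 bytes
= 39.5508 KB
BDP = 324000 bits (40500 bytes)


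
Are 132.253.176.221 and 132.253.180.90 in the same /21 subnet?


Mask: 255.255.248.0
132.253.176.221 AND mask = 132.253.176.0
132.253.180.90 AND mask = 132.253.176.0
Yes, same subnet (132.253.176.0)


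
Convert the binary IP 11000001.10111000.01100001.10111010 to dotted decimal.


11000001 = 193
10111000 = 184
01100001 = 97
10111010 = 186
IP: 193.184.97.186


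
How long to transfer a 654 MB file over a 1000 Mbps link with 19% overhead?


Effective throughput = 1000 * (1 - 19/100) = 810 Mbps
File size in Mb = 654 * 8 = 5232 Mb
Time = 5232 / 810
Time = 6.4593 seconds


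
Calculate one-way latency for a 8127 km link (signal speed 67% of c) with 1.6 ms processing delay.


Speed = 0.67 * 3e5 km/s = 201000 km/s
Propagation delay = 8127 / 201000 = 0.0404 s = 40.4328 ms
Processing delay = 1.6 ms
Total one-way latency = 42.0328 ms


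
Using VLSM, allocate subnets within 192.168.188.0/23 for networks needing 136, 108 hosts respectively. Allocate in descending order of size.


136 hosts -> /24 (254 usable): 192.168.188.0/24
108 hosts -> /25 (126 usable): 192.168.189.0/25
Allocation: 192.168.188.0/24 (136 hosts, 254 usable); 192.168.189.0/25 (108 hosts, 126 usable)


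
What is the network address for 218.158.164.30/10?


IP:   11011010.10011110.10100100.00011110
Mask: 11111111.11000000.00000000.00000000
AND operation:
Net:  11011010.10000000.00000000.00000000
Network: 218.128.0.0/10


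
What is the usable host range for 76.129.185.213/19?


Network: 76.129.160.0
Broadcast: 76.129.191.255
First usable = network + 1
Last usable = broadcast - 1
Range: 76.129.160.1 to 76.129.191.254


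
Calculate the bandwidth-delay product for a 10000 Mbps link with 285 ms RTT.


BDP = bandwidth * RTT
= 10000 Mbps * 285 ms
= 10000 * 1e6 * 285 / 1000 bits
= 2850000000 bits
= 356250000 bytes
= 347900.3906 KB
BDP = 2850000000 bits (356250000 bytes)


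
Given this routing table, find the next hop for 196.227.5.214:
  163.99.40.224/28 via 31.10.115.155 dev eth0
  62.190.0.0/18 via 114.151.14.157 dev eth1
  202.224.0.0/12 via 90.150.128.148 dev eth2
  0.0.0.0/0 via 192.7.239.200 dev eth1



Longest prefix match for 196.227.5.214:
  /28 163.99.40.224: no
  /18 62.190.0.0: no
  /12 202.224.0.0: no
  /0 0.0.0.0: MATCH
Selected: next-hop 192.7.239.200 via eth1 (matched /0)


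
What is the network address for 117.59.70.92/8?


IP:   01110101.00111011.01000110.01011100
Mask: 11111111.00000000.00000000.00000000
AND operation:
Net:  01110101.00000000.00000000.00000000
Network: 117.0.0.0/8


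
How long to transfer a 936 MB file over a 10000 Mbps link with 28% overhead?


Effective throughput = 10000 * (1 - 28/100) = 7200 Mbps
File size in Mb = 936 * 8 = 7488 Mb
Time = 7488 / 7200
Time = 1.04 seconds


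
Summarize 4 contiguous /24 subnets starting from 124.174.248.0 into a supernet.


Original prefix: /24
Number of subnets: 4 = 2^2
New prefix = 24 - 2 = 22
Supernet: 124.174.248.0/22


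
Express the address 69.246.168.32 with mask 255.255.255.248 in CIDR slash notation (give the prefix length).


Binary: 11111111.11111111.11111111.11111000
Count leading 1s
Prefix: /29


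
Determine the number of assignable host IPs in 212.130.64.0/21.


Host bits = 32 - 21 = 11
Total addresses = 2^11 = 2048
Usable = total - 2 (network and broadcast)
Usable hosts: 2046


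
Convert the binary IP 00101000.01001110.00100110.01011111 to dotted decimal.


00101000 = 40
01001110 = 78
00100110 = 38
01011111 = 95
IP: 40.78.38.95


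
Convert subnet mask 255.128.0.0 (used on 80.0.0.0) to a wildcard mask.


Subnet mask: 255.128.0.0
Wildcard = 255.255.255.255 - subnet mask
255 - 255 = 0
255 - 128 = 127
255 - 0 = 255
255 - 0 = 255
Wildcard: 0.127.255.255


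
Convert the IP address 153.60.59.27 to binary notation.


153 = 10011001
60 = 00111100
59 = 00111011
27 = 00011011
Binary: 10011001.00111100.00111011.00011011


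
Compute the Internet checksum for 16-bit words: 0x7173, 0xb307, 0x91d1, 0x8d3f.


Sum all words (with carry folding):
+ 0x7173 = 0x7173
+ 0xb307 = 0x247b
+ 0x91d1 = 0xb64c
+ 0x8d3f = 0x438c
One's complement: ~0x438c
Checksum = 0xbc73


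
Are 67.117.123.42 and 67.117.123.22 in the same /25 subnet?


Mask: 255.255.255.128
67.117.123.42 AND mask = 67.117.123.0
67.117.123.22 AND mask = 67.117.123.0
Yes, same subnet (67.117.123.0)


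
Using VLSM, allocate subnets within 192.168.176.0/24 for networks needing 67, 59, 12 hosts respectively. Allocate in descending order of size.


67 hosts -> /25 (126 usable): 192.168.176.0/25
59 hosts -> /26 (62 usable): 192.168.176.128/26
12 hosts -> /28 (14 usable): 192.168.176.192/28
Allocation: 192.168.176.0/25 (67 hosts, 126 usable); 192.168.176.128/26 (59 hosts, 62 usable); 192.168.176.192/28 (12 hosts, 14 usable)


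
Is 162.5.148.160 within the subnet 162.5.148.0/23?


Subnet network: 162.5.148.0
Test IP AND mask: 162.5.148.0
Yes, 162.5.148.160 is in 162.5.148.0/23


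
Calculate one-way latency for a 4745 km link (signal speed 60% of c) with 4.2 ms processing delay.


Speed = 0.6 * 3e5 km/s = 180000 km/s
Propagation delay = 4745 / 180000 = 0.0264 s = 26.3611 ms
Processing delay = 4.2 ms
Total one-way latency = 30.5611 ms


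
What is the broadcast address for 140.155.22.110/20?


Network: 140.155.16.0/20
Host bits = 12
Set all host bits to 1:
Broadcast: 140.155.31.255


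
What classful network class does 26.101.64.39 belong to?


First octet: 26
Binary: 00011010
0xxxxxxx -> Class A (1-126)
Class A, default mask 255.0.0.0 (/8)


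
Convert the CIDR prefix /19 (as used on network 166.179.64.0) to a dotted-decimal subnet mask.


/19 means 19 network bits, 13 host bits
Binary: 11111111111111111110000000000000
Mask: 255.255.224.0


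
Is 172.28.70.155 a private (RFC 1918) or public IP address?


RFC 1918 private ranges:
  10.0.0.0/8 (10.0.0.0 - 10.255.255.255)
  172.16.0.0/12 (172.16.0.0 - 172.31.255.255)
  192.168.0.0/16 (192.168.0.0 - 192.168.255.255)
Private (in 172.16.0.0/12)


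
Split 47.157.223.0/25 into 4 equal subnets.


New prefix = 25 + 2 = 27
Each subnet has 32 addresses
  47.157.223.0/27
  47.157.223.32/27
  47.157.223.64/27
  47.157.223.96/27
Subnets: 47.157.223.0/27, 47.157.223.32/27, 47.157.223.64/27, 47.157.223.96/27


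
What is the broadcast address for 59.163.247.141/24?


Network: 59.163.247.0/24
Host bits = 8
Set all host bits to 1:
Broadcast: 59.163.247.255


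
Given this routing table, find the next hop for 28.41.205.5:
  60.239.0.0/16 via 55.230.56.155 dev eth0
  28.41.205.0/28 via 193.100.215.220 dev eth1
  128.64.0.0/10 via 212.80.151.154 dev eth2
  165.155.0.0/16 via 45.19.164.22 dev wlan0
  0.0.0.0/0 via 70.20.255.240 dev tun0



Longest prefix match for 28.41.205.5:
  /16 60.239.0.0: no
  /28 28.41.205.0: MATCH
  /10 128.64.0.0: no
  /16 165.155.0.0: no
  /0 0.0.0.0: MATCH
Selected: next-hop 193.100.215.220 via eth1 (matched /28)


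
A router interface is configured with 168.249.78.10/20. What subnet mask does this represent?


/20 means 20 network bits, 12 host bits
Binary: 11111111111111111111000000000000
Mask: 255.255.240.0


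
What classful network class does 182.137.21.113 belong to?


First octet: 182
Binary: 10110110
10xxxxxx -> Class B (128-191)
Class B, default mask 255.255.0.0 (/16)


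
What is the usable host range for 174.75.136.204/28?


Network: 174.75.136.192
Broadcast: 174.75.136.207
First usable = network + 1
Last usable = broadcast - 1
Range: 174.75.136.193 to 174.75.136.206


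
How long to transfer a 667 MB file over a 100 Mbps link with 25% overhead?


Effective throughput = 100 * (1 - 25/100) = 75 Mbps
File size in Mb = 667 * 8 = 5336 Mb
Time = 5336 / 75
Time = 71.1467 seconds


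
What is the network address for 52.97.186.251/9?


IP:   00110100.01100001.10111010.11111011
Mask: 11111111.10000000.00000000.00000000
AND operation:
Net:  00110100.00000000.00000000.00000000
Network: 52.0.0.0/9


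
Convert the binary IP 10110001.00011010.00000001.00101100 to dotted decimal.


10110001 = 177
00011010 = 26
00000001 = 1
00101100 = 44
IP: 177.26.1.44


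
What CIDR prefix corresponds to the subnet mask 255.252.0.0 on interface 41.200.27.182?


Binary: 11111111.11111100.00000000.00000000
Count leading 1s
Prefix: /14


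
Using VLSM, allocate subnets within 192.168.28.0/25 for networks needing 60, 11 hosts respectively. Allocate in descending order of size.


60 hosts -> /26 (62 usable): 192.168.28.0/26
11 hosts -> /28 (14 usable): 192.168.28.64/28
Allocation: 192.168.28.0/26 (60 hosts, 62 usable); 192.168.28.64/28 (11 hosts, 14 usable)


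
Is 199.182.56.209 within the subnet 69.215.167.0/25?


Subnet network: 69.215.167.0
Test IP AND mask: 199.182.56.128
No, 199.182.56.209 is not in 69.215.167.0/25


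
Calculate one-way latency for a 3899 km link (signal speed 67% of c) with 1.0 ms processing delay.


Speed = 0.67 * 3e5 km/s = 201000 km/s
Propagation delay = 3899 / 201000 = 0.0194 s = 19.398 ms
Processing delay = 1.0 ms
Total one-way latency = 20.398 ms


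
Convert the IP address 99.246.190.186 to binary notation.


99 = 01100011
246 = 11110110
190 = 10111110
186 = 10111010
Binary: 01100011.11110110.10111110.10111010


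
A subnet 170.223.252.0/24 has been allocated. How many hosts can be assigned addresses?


Host bits = 32 - 24 = 8
Total addresses = 2^8 = 256
Usable = total - 2 (network and broadcast)
Usable hosts: 254


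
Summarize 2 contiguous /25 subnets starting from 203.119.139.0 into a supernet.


Original prefix: /25
Number of subnets: 2 = 2^1
New prefix = 25 - 1 = 24
Supernet: 203.119.139.0/24


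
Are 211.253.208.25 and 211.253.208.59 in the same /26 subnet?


Mask: 255.255.255.192
211.253.208.25 AND mask = 211.253.208.0
211.253.208.59 AND mask = 211.253.208.0
Yes, same subnet (211.253.208.0)


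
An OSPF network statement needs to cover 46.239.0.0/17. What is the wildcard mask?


Subnet mask: 255.255.128.0
Wildcard = 255.255.255.255 - subnet mask
255 - 255 = 0
255 - 255 = 0
255 - 128 = 127
255 - 0 = 255
Wildcard: 0.0.127.255


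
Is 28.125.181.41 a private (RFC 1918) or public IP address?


RFC 1918 private ranges:
  10.0.0.0/8 (10.0.0.0 - 10.255.255.255)
  172.16.0.0/12 (172.16.0.0 - 172.31.255.255)
  192.168.0.0/16 (192.168.0.0 - 192.168.255.255)
Public (not in any RFC 1918 range)


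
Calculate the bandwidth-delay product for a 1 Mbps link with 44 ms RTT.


BDP = bandwidth * RTT
= 1 Mbps * 44 ms
= 1 * 1e6 * 44 / 1000 bits
= 44000 bits
= 5500 bytes
= 5.3711 KB
BDP = 44000 bits (5500 bytes)


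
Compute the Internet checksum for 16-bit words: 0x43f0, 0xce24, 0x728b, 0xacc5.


Sum all words (with carry folding):
+ 0x43f0 = 0x43f0
+ 0xce24 = 0x1215
+ 0x728b = 0x84a0
+ 0xacc5 = 0x3166
One's complement: ~0x3166
Checksum = 0xce99


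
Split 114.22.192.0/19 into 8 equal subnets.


New prefix = 19 + 3 = 22
Each subnet has 1024 addresses
  114.22.192.0/22
  114.22.196.0/22
  114.22.200.0/22
  114.22.204.0/22
  114.22.208.0/22
  114.22.212.0/22
  114.22.216.0/22
  114.22.220.0/22
Subnets: 114.22.192.0/22, 114.22.196.0/22, 114.22.200.0/22, 114.22.204.0/22, 114.22.208.0/22, 114.22.212.0/22, 114.22.216.0/22, 114.22.220.0/22


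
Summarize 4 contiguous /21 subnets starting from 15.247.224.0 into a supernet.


Original prefix: /21
Number of subnets: 4 = 2^2
New prefix = 21 - 2 = 19
Supernet: 15.247.224.0/19


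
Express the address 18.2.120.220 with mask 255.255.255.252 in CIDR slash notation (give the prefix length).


Binary: 11111111.11111111.11111111.11111100
Count leading 1s
Prefix: /30


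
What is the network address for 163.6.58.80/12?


IP:   10100011.00000110.00111010.01010000
Mask: 11111111.11110000.00000000.00000000
AND operation:
Net:  10100011.00000000.00000000.00000000
Network: 163.0.0.0/12


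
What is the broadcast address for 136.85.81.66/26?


Network: 136.85.81.64/26
Host bits = 6
Set all host bits to 1:
Broadcast: 136.85.81.127


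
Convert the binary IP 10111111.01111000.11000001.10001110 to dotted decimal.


10111111 = 191
01111000 = 120
11000001 = 193
10001110 = 142
IP: 191.120.193.142


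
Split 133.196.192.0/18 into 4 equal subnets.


New prefix = 18 + 2 = 20
Each subnet has 4096 addresses
  133.196.192.0/20
  133.196.208.0/20
  133.196.224.0/20
  133.196.240.0/20
Subnets: 133.196.192.0/20, 133.196.208.0/20, 133.196.224.0/20, 133.196.240.0/20


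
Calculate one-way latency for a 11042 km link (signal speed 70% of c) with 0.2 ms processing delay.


Speed = 0.7 * 3e5 km/s = 210000 km/s
Propagation delay = 11042 / 210000 = 0.0526 s = 52.581 ms
Processing delay = 0.2 ms
Total one-way latency = 52.781 ms


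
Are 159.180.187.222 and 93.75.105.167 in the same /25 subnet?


Mask: 255.255.255.128
159.180.187.222 AND mask = 159.180.187.128
93.75.105.167 AND mask = 93.75.105.128
No, different subnets (159.180.187.128 vs 93.75.105.128)


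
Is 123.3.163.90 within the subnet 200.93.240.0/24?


Subnet network: 200.93.240.0
Test IP AND mask: 123.3.163.0
No, 123.3.163.90 is not in 200.93.240.0/24


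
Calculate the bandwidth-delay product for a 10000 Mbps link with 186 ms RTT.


BDP = bandwidth * RTT
= 10000 Mbps * 186 ms
= 10000 * 1e6 * 186 / 1000 bits
= 1860000000 bits
= 232500000 bytes
= 227050.7812 KB
BDP = 1860000000 bits (232500000 bytes)


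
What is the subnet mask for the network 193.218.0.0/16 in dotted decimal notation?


/16 means 16 network bits, 16 host bits
Binary: 11111111111111110000000000000000
Mask: 255.255.0.0


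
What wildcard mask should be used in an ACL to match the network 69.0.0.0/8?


Subnet mask: 255.0.0.0
Wildcard = 255.255.255.255 - subnet mask
255 - 255 = 0
255 - 0 = 255
255 - 0 = 255
255 - 0 = 255
Wildcard: 0.255.255.255


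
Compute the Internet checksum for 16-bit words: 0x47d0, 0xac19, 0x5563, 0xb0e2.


Sum all words (with carry folding):
+ 0x47d0 = 0x47d0
+ 0xac19 = 0xf3e9
+ 0x5563 = 0x494d
+ 0xb0e2 = 0xfa2f
One's complement: ~0xfa2f
Checksum = 0x05d0


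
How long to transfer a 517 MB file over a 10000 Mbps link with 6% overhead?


Effective throughput = 10000 * (1 - 6/100) = 9400 Mbps
File size in Mb = 517 * 8 = 4136 Mb
Time = 4136 / 9400
Time = 0.44 seconds


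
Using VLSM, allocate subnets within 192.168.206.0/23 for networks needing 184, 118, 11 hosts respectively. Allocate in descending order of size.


184 hosts -> /24 (254 usable): 192.168.206.0/24
118 hosts -> /25 (126 usable): 192.168.207.0/25
11 hosts -> /28 (14 usable): 192.168.207.128/28
Allocation: 192.168.206.0/24 (184 hosts, 254 usable); 192.168.207.0/25 (118 hosts, 126 usable); 192.168.207.128/28 (11 hosts, 14 usable)


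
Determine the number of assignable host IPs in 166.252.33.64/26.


Host bits = 32 - 26 = 6
Total addresses = 2^6 = 64
Usable = total - 2 (network and broadcast)
Usable hosts: 62


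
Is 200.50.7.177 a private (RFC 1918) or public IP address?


RFC 1918 private ranges:
  10.0.0.0/8 (10.0.0.0 - 10.255.255.255)
  172.16.0.0/12 (172.16.0.0 - 172.31.255.255)
  192.168.0.0/16 (192.168.0.0 - 192.168.255.255)
Public (not in any RFC 1918 range)


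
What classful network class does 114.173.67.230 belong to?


First octet: 114
Binary: 01110010
0xxxxxxx -> Class A (1-126)
Class A, default mask 255.0.0.0 (/8)


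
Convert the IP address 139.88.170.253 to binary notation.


139 = 10001011
88 = 01011000
170 = 10101010
253 = 11111101
Binary: 10001011.01011000.10101010.11111101


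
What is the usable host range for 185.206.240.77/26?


Network: 185.206.240.64
Broadcast: 185.206.240.127
First usable = network + 1
Last usable = broadcast - 1
Range: 185.206.240.65 to 185.206.240.126


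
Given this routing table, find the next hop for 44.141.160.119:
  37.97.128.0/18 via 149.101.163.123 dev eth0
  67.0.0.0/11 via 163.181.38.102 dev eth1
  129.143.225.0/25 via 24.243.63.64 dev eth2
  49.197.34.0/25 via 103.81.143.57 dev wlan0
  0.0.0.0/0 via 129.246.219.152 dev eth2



Longest prefix match for 44.141.160.119:
  /18 37.97.128.0: no
  /11 67.0.0.0: no
  /25 129.143.225.0: no
  /25 49.197.34.0: no
  /0 0.0.0.0: MATCH
Selected: next-hop 129.246.219.152 via eth2 (matched /0)


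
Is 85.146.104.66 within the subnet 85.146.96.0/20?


Subnet network: 85.146.96.0
Test IP AND mask: 85.146.96.0
Yes, 85.146.104.66 is in 85.146.96.0/20


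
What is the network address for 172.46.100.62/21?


IP:   10101100.00101110.01100100.00111110
Mask: 11111111.11111111.11111000.00000000
AND operation:
Net:  10101100.00101110.01100000.00000000
Network: 172.46.96.0/21


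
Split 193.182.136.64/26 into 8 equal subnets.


New prefix = 26 + 3 = 29
Each subnet has 8 addresses
  193.182.136.64/29
  193.182.136.72/29
  193.182.136.80/29
  193.182.136.88/29
  193.182.136.96/29
  193.182.136.104/29
  193.182.136.112/29
  193.182.136.120/29
Subnets: 193.182.136.64/29, 193.182.136.72/29, 193.182.136.80/29, 193.182.136.88/29, 193.182.136.96/29, 193.182.136.104/29, 193.182.136.112/29, 193.182.136.120/29


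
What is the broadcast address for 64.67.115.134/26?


Network: 64.67.115.128/26
Host bits = 6
Set all host bits to 1:
Broadcast: 64.67.115.191


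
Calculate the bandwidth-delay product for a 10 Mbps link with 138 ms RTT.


BDP = bandwidth * RTT
= 10 Mbps * 138 ms
= 10 * 1e6 * 138 / 1000 bits
= 1380000 bits
= 172500 bytes
= 168.457 KB
BDP = 1380000 bits (172500 bytes)


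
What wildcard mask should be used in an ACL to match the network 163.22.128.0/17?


Subnet mask: 255.255.128.0
Wildcard = 255.255.255.255 - subnet mask
255 - 255 = 0
255 - 255 = 0
255 - 128 = 127
255 - 0 = 255
Wildcard: 0.0.127.255


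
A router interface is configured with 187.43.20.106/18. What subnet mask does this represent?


/18 means 18 network bits, 14 host bits
Binary: 11111111111111111100000000000000
Mask: 255.255.192.0


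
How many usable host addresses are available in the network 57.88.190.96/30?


Host bits = 32 - 30 = 2
Total addresses = 2^2 = 4
Usable = total - 2 (network and broadcast)
Usable hosts: 2


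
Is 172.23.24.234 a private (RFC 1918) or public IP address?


RFC 1918 private ranges:
  10.0.0.0/8 (10.0.0.0 - 10.255.255.255)
  172.16.0.0/12 (172.16.0.0 - 172.31.255.255)
  192.168.0.0/16 (192.168.0.0 - 192.168.255.255)
Private (in 172.16.0.0/12)


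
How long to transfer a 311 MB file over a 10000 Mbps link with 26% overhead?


Effective throughput = 10000 * (1 - 26/100) = 7400 Mbps
File size in Mb = 311 * 8 = 2488 Mb
Time = 2488 / 7400
Time = 0.3362 seconds


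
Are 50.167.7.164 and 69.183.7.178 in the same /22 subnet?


Mask: 255.255.252.0
50.167.7.164 AND mask = 50.167.4.0
69.183.7.178 AND mask = 69.183.4.0
No, different subnets (50.167.4.0 vs 69.183.4.0)


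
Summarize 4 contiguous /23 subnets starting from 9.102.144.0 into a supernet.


Original prefix: /23
Number of subnets: 4 = 2^2
New prefix = 23 - 2 = 21
Supernet: 9.102.144.0/21


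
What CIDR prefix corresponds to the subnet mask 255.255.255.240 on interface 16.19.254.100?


Binary: 11111111.11111111.11111111.11110000
Count leading 1s
Prefix: /28


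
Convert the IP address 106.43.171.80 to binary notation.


106 = 01101010
43 = 00101011
171 = 10101011
80 = 01010000
Binary: 01101010.00101011.10101011.01010000


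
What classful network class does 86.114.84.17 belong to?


First octet: 86
Binary: 01010110
0xxxxxxx -> Class A (1-126)
Class A, default mask 255.0.0.0 (/8)


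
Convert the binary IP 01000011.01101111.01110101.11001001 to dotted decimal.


01000011 = 67
01101111 = 111
01110101 = 117
11001001 = 201
IP: 67.111.117.201


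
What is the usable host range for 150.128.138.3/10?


Network: 150.128.0.0
Broadcast: 150.191.255.255
First usable = network + 1
Last usable = broadcast - 1
Range: 150.128.0.1 to 150.191.255.254


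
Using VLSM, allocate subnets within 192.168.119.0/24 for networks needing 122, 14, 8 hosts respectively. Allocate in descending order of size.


122 hosts -> /25 (126 usable): 192.168.119.0/25
14 hosts -> /28 (14 usable): 192.168.119.128/28
8 hosts -> /28 (14 usable): 192.168.119.144/28
Allocation: 192.168.119.0/25 (122 hosts, 126 usable); 192.168.119.128/28 (14 hosts, 14 usable); 192.168.119.144/28 (8 hosts, 14 usable)


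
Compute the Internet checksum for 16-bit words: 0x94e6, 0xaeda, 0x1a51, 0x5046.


Sum all words (with carry folding):
+ 0x94e6 = 0x94e6
+ 0xaeda = 0x43c1
+ 0x1a51 = 0x5e12
+ 0x5046 = 0xae58
One's complement: ~0xae58
Checksum = 0x51a7


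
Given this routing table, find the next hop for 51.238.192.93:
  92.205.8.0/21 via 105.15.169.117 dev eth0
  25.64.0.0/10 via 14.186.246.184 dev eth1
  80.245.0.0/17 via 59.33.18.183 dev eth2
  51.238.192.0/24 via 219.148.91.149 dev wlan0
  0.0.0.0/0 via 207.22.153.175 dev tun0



Longest prefix match for 51.238.192.93:
  /21 92.205.8.0: no
  /10 25.64.0.0: no
  /17 80.245.0.0: no
  /24 51.238.192.0: MATCH
  /0 0.0.0.0: MATCH
Selected: next-hop 219.148.91.149 via wlan0 (matched /24)


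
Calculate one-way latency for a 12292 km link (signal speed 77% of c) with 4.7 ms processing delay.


Speed = 0.77 * 3e5 km/s = 231000 km/s
Propagation delay = 12292 / 231000 = 0.0532 s = 53.2121 ms
Processing delay = 4.7 ms
Total one-way latency = 57.9121 ms


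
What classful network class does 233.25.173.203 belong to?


First octet: 233
Binary: 11101001
1110xxxx -> Class D (224-239)
Class D (multicast), default mask N/A


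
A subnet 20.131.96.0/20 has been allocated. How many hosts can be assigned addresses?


Host bits = 32 - 20 = 12
Total addresses = 2^12 = 4096
Usable = total - 2 (network and broadcast)
Usable hosts: 4094


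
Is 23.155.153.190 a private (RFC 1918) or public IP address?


RFC 1918 private ranges:
  10.0.0.0/8 (10.0.0.0 - 10.255.255.255)
  172.16.0.0/12 (172.16.0.0 - 172.31.255.255)
  192.168.0.0/16 (192.168.0.0 - 192.168.255.255)
Public (not in any RFC 1918 range)


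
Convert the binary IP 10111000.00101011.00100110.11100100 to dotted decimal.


10111000 = 184
00101011 = 43
00100110 = 38
11100100 = 228
IP: 184.43.38.228


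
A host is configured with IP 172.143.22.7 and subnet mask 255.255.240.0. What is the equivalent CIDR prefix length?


Binary: 11111111.11111111.11110000.00000000
Count leading 1s
Prefix: /20


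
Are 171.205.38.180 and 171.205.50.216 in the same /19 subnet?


Mask: 255.255.224.0
171.205.38.180 AND mask = 171.205.32.0
171.205.50.216 AND mask = 171.205.32.0
Yes, same subnet (171.205.32.0)


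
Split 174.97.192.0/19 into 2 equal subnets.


New prefix = 19 + 1 = 20
Each subnet has 4096 addresses
  174.97.192.0/20
  174.97.208.0/20
Subnets: 174.97.192.0/20, 174.97.208.0/20


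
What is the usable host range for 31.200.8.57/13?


Network: 31.200.0.0
Broadcast: 31.207.255.255
First usable = network + 1
Last usable = broadcast - 1
Range: 31.200.0.1 to 31.207.255.254


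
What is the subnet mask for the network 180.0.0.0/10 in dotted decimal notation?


/10 means 10 network bits, 22 host bits
Binary: 11111111110000000000000000000000
Mask: 255.192.0.0


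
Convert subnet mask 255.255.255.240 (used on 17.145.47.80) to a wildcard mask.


Subnet mask: 255.255.255.240
Wildcard = 255.255.255.255 - subnet mask
255 - 255 = 0
255 - 255 = 0
255 - 255 = 0
255 - 240 = 15
Wildcard: 0.0.0.15


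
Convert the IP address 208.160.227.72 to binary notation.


208 = 11010000
160 = 10100000
227 = 11100011
72 = 01001000
Binary: 11010000.10100000.11100011.01001000


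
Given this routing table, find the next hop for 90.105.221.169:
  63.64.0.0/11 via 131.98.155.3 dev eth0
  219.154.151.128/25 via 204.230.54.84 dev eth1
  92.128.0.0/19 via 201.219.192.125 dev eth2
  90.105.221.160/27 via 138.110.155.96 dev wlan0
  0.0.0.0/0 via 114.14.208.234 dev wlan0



Longest prefix match for 90.105.221.169:
  /11 63.64.0.0: no
  /25 219.154.151.128: no
  /19 92.128.0.0: no
  /27 90.105.221.160: MATCH
  /0 0.0.0.0: MATCH
Selected: next-hop 138.110.155.96 via wlan0 (matched /27)


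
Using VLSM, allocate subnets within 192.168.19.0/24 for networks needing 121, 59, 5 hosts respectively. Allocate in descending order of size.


121 hosts -> /25 (126 usable): 192.168.19.0/25
59 hosts -> /26 (62 usable): 192.168.19.128/26
5 hosts -> /29 (6 usable): 192.168.19.192/29
Allocation: 192.168.19.0/25 (121 hosts, 126 usable); 192.168.19.128/26 (59 hosts, 62 usable); 192.168.19.192/29 (5 hosts, 6 usable)


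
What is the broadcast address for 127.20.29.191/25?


Network: 127.20.29.128/25
Host bits = 7
Set all host bits to 1:
Broadcast: 127.20.29.255


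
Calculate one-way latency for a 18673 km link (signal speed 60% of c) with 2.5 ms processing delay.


Speed = 0.6 * 3e5 km/s = 180000 km/s
Propagation delay = 18673 / 180000 = 0.1037 s = 103.7389 ms
Processing delay = 2.5 ms
Total one-way latency = 106.2389 ms


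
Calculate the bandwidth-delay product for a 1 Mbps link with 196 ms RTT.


BDP = bandwidth * RTT
= 1 Mbps * 196 ms
= 1 * 1e6 * 196 / 1000 bits
= 196000 bits
= 24500 bytes
= 23.9258 KB
BDP = 196000 bits (24500 bytes)


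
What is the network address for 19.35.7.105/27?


IP:   00010011.00100011.00000111.01101001
Mask: 11111111.11111111.11111111.11100000
AND operation:
Net:  00010011.00100011.00000111.01100000
Network: 19.35.7.96/27


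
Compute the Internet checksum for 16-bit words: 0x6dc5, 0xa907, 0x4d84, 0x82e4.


Sum all words (with carry folding):
+ 0x6dc5 = 0x6dc5
+ 0xa907 = 0x16cd
+ 0x4d84 = 0x6451
+ 0x82e4 = 0xe735
One's complement: ~0xe735
Checksum = 0x18ca


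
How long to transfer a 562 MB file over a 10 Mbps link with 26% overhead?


Effective throughput = 10 * (1 - 26/100) = 7.4 Mbps
File size in Mb = 562 * 8 = 4496 Mb
Time = 4496 / 7.4
Time = 607.5676 seconds


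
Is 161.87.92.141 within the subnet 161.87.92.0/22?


Subnet network: 161.87.92.0
Test IP AND mask: 161.87.92.0
Yes, 161.87.92.141 is in 161.87.92.0/22


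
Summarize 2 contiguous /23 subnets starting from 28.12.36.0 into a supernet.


Original prefix: /23
Number of subnets: 2 = 2^1
New prefix = 23 - 1 = 22
Supernet: 28.12.36.0/22


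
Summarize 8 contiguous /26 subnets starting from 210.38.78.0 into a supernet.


Original prefix: /26
Number of subnets: 8 = 2^3
New prefix = 26 - 3 = 23
Supernet: 210.38.78.0/23


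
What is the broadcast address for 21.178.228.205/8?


Network: 21.0.0.0/8
Host bits = 24
Set all host bits to 1:
Broadcast: 21.255.255.255


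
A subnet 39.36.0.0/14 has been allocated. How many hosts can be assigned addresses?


Host bits = 32 - 14 = 18
Total addresses = 2^18 = 262144
Usable = total - 2 (network and broadcast)
Usable hosts: 262142


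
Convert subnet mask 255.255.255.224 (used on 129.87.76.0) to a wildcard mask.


Subnet mask: 255.255.255.224
Wildcard = 255.255.255.255 - subnet mask
255 - 255 = 0
255 - 255 = 0
255 - 255 = 0
255 - 224 = 31
Wildcard: 0.0.0.31


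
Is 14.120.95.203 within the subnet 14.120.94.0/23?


Subnet network: 14.120.94.0
Test IP AND mask: 14.120.94.0
Yes, 14.120.95.203 is in 14.120.94.0/23


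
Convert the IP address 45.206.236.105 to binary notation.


45 = 00101101
206 = 11001110
236 = 11101100
105 = 01101001
Binary: 00101101.11001110.11101100.01101001


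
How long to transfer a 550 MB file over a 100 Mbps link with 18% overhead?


Effective throughput = 100 * (1 - 18/100) = 82 Mbps
File size in Mb = 550 * 8 = 4400 Mb
Time = 4400 / 82
Time = 53.6585 seconds


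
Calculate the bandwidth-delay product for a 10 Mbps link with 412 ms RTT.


BDP = bandwidth * RTT
= 10 Mbps * 412 ms
= 10 * 1e6 * 412 / 1000 bits
= 4120000 bits
= 515000 bytes
= 502.9297 KB
BDP = 4120000 bits (515000 bytes)


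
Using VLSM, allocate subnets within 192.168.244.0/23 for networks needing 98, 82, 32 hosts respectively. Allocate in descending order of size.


98 hosts -> /25 (126 usable): 192.168.244.0/25
82 hosts -> /25 (126 usable): 192.168.244.128/25
32 hosts -> /26 (62 usable): 192.168.245.0/26
Allocation: 192.168.244.0/25 (98 hosts, 126 usable); 192.168.244.128/25 (82 hosts, 126 usable); 192.168.245.0/26 (32 hosts, 62 usable)


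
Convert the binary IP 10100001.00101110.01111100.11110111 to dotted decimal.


10100001 = 161
00101110 = 46
01111100 = 124
11110111 = 247
IP: 161.46.124.247


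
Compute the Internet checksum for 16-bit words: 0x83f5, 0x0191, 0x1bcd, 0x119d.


Sum all words (with carry folding):
+ 0x83f5 = 0x83f5
+ 0x0191 = 0x8586
+ 0x1bcd = 0xa153
+ 0x119d = 0xb2f0
One's complement: ~0xb2f0
Checksum = 0x4d0f


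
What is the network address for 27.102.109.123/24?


IP:   00011011.01100110.01101101.01111011
Mask: 11111111.11111111.11111111.00000000
AND operation:
Net:  00011011.01100110.01101101.00000000
Network: 27.102.109.0/24


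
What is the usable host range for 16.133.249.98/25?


Network: 16.133.249.0
Broadcast: 16.133.249.127
First usable = network + 1
Last usable = broadcast - 1
Range: 16.133.249.1 to 16.133.249.126


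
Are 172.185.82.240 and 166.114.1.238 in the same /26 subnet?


Mask: 255.255.255.192
172.185.82.240 AND mask = 172.185.82.192
166.114.1.238 AND mask = 166.114.1.192
No, different subnets (172.185.82.192 vs 166.114.1.192)


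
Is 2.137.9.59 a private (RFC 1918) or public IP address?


RFC 1918 private ranges:
  10.0.0.0/8 (10.0.0.0 - 10.255.255.255)
  172.16.0.0/12 (172.16.0.0 - 172.31.255.255)
  192.168.0.0/16 (192.168.0.0 - 192.168.255.255)
Public (not in any RFC 1918 range)


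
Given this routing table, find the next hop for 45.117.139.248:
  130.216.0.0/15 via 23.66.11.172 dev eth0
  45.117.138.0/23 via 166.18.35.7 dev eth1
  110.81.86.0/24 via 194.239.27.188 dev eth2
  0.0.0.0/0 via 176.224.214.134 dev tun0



Longest prefix match for 45.117.139.248:
  /15 130.216.0.0: no
  /23 45.117.138.0: MATCH
  /24 110.81.86.0: no
  /0 0.0.0.0: MATCH
Selected: next-hop 166.18.35.7 via eth1 (matched /23)


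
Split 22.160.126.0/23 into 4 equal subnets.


New prefix = 23 + 2 = 25
Each subnet has 128 addresses
  22.160.126.0/25
  22.160.126.128/25
  22.160.127.0/25
  22.160.127.128/25
Subnets: 22.160.126.0/25, 22.160.126.128/25, 22.160.127.0/25, 22.160.127.128/25


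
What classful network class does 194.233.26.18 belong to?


First octet: 194
Binary: 11000010
110xxxxx -> Class C (192-223)
Class C, default mask 255.255.255.0 (/24)


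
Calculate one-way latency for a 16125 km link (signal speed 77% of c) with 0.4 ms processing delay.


Speed = 0.77 * 3e5 km/s = 231000 km/s
Propagation delay = 16125 / 231000 = 0.0698 s = 69.8052 ms
Processing delay = 0.4 ms
Total one-way latency = 70.2052 ms


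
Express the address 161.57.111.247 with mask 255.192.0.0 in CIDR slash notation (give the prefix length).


Binary: 11111111.11000000.00000000.00000000
Count leading 1s
Prefix: /10


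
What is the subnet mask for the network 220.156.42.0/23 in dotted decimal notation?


/23 means 23 network bits, 9 host bits
Binary: 11111111111111111111111000000000
Mask: 255.255.254.0


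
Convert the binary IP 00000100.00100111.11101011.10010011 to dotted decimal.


00000100 = 4
00100111 = 39
11101011 = 235
10010011 = 147
IP: 4.39.235.147


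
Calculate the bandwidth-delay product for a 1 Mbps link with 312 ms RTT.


BDP = bandwidth * RTT
= 1 Mbps * 312 ms
= 1 * 1e6 * 312 / 1000 bits
= 312000 bits
= 39000 bytes
= 38.0859 KB
BDP = 312000 bits (39000 bytes)


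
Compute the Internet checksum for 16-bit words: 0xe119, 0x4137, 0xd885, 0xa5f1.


Sum all words (with carry folding):
+ 0xe119 = 0xe119
+ 0x4137 = 0x2251
+ 0xd885 = 0xfad6
+ 0xa5f1 = 0xa0c8
One's complement: ~0xa0c8
Checksum = 0x5f37


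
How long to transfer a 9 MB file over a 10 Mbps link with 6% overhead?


Effective throughput = 10 * (1 - 6/100) = 9.4 Mbps
File size in Mb = 9 * 8 = 72 Mb
Time = 72 / 9.4
Time = 7.6596 seconds


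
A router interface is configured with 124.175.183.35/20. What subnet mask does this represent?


/20 means 20 network bits, 12 host bits
Binary: 11111111111111111111000000000000
Mask: 255.255.240.0


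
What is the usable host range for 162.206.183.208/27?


Network: 162.206.183.192
Broadcast: 162.206.183.223
First usable = network + 1
Last usable = broadcast - 1
Range: 162.206.183.193 to 162.206.183.222


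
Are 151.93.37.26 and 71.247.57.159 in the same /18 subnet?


Mask: 255.255.192.0
151.93.37.26 AND mask = 151.93.0.0
71.247.57.159 AND mask = 71.247.0.0
No, different subnets (151.93.0.0 vs 71.247.0.0)


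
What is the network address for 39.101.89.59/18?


IP:   00100111.01100101.01011001.00111011
Mask: 11111111.11111111.11000000.00000000
AND operation:
Net:  00100111.01100101.01000000.00000000
Network: 39.101.64.0/18


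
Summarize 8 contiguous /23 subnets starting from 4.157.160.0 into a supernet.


Original prefix: /23
Number of subnets: 8 = 2^3
New prefix = 23 - 3 = 20
Supernet: 4.157.160.0/20


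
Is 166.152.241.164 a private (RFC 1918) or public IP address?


RFC 1918 private ranges:
  10.0.0.0/8 (10.0.0.0 - 10.255.255.255)
  172.16.0.0/12 (172.16.0.0 - 172.31.255.255)
  192.168.0.0/16 (192.168.0.0 - 192.168.255.255)
Public (not in any RFC 1918 range)


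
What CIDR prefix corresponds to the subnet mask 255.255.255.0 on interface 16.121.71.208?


Binary: 11111111.11111111.11111111.00000000
Count leading 1s
Prefix: /24


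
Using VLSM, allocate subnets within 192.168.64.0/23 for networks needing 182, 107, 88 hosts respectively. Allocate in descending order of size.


182 hosts -> /24 (254 usable): 192.168.64.0/24
107 hosts -> /25 (126 usable): 192.168.65.0/25
88 hosts -> /25 (126 usable): 192.168.65.128/25
Allocation: 192.168.64.0/24 (182 hosts, 254 usable); 192.168.65.0/25 (107 hosts, 126 usable); 192.168.65.128/25 (88 hosts, 126 usable)


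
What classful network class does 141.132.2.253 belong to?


First octet: 141
Binary: 10001101
10xxxxxx -> Class B (128-191)
Class B, default mask 255.255.0.0 (/16)


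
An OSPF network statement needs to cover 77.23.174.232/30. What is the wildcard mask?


Subnet mask: 255.255.255.252
Wildcard = 255.255.255.255 - subnet mask
255 - 255 = 0
255 - 255 = 0
255 - 255 = 0
255 - 252 = 3
Wildcard: 0.0.0.3


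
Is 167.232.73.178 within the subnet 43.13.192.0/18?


Subnet network: 43.13.192.0
Test IP AND mask: 167.232.64.0
No, 167.232.73.178 is not in 43.13.192.0/18
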